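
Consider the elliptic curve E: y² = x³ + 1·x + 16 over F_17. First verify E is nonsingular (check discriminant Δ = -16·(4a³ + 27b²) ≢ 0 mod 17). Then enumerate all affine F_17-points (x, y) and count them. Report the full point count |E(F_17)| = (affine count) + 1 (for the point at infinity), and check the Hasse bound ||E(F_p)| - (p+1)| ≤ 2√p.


Affine points = {(0, 4), (0, 13), (1, 1), (1, 16), (2, 3), (2, 14), (4, 4), (4, 13), (6, 0), (7, 3), (7, 14), (8, 3), (8, 14), (11, 7), (11, 10), (13, 4), (13, 13)}; affine count = 17; |E(F_17)| = 18.

Discriminant check: Δ ∝ 4a³ + 27b² = 4·1³ + 27·16² = 4·1 + 27·256 ≡ 14 (mod 17). Nonzero ⇒ E is nonsingular.
For each x ∈ F_17, compute rhs = x³ + 1·x + 16 mod 17, then count y ∈ F_17 with y² ≡ rhs.
  x = 0: rhs = 16, matching y values: 4, 13 (2 points).
  x = 1: rhs = 1, matching y values: 1, 16 (2 points).
  x = 2: rhs = 9, matching y values: 3, 14 (2 points).
  x = 3: rhs = 12, matching y values: none (0 points).
  x = 4: rhs = 16, matching y values: 4, 13 (2 points).
  x = 5: rhs = 10, matching y values: none (0 points).
  x = 6: rhs = 0, matching y values: 0 (1 points).
  x = 7: rhs = 9, matching y values: 3, 14 (2 points).
  x = 8: rhs = 9, matching y values: 3, 14 (2 points).
  x = 9: rhs = 6, matching y values: none (0 points).
  x = 10: rhs = 6, matching y values: none (0 points).
  x = 11: rhs = 15, matching y values: 7, 10 (2 points).
  x = 12: rhs = 5, matching y values: none (0 points).
  x = 13: rhs = 16, matching y values: 4, 13 (2 points).
  x = 14: rhs = 3, matching y values: none (0 points).
  x = 15: rhs = 6, matching y values: none (0 points).
  x = 16: rhs = 14, matching y values: none (0 points).
Total affine count: 17.
Full point count |E(F_17)| = 17 + 1 = 18.
Hasse bound: |18 − (17+1)| = |0| = 0 ≤ 2√17 ≈ 8.2462 ✓.


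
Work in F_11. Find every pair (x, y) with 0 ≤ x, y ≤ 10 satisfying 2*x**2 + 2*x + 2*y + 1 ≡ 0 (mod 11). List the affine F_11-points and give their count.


Affine F_11-points: {(0, 5), (1, 3), (2, 10), (3, 4), (4, 7), (5, 8), (6, 7), (7, 4), (8, 10), (9, 3), (10, 5)}; count = 11.

For each of the 121 pairs (x, y) ∈ F_11², evaluate f(x, y) mod 11. Record the zeros.
  x = 0: [0↦1, 1↦3, 2↦5, 3↦7, 4↦9, 5↦0, 6↦2, 7↦4, 8↦6, 9↦8, 10↦10]  zeros at y ∈ {5}
  x = 1: [0↦5, 1↦7, 2↦9, 3↦0, 4↦2, 5↦4, 6↦6, 7↦8, 8↦10, 9↦1, 10↦3]  zeros at y ∈ {3}
  x = 2: [0↦2, 1↦4, 2↦6, 3↦8, 4↦10, 5↦1, 6↦3, 7↦5, 8↦7, 9↦9, 10↦0]  zeros at y ∈ {10}
  x = 3: [0↦3, 1↦5, 2↦7, 3↦9, 4↦0, 5↦2, 6↦4, 7↦6, 8↦8, 9↦10, 10↦1]  zeros at y ∈ {4}
  x = 4: [0↦8, 1↦10, 2↦1, 3↦3, 4↦5, 5↦7, 6↦9, 7↦0, 8↦2, 9↦4, 10↦6]  zeros at y ∈ {7}
  x = 5: [0↦6, 1↦8, 2↦10, 3↦1, 4↦3, 5↦5, 6↦7, 7↦9, 8↦0, 9↦2, 10↦4]  zeros at y ∈ {8}
  x = 6: [0↦8, 1↦10, 2↦1, 3↦3, 4↦5, 5↦7, 6↦9, 7↦0, 8↦2, 9↦4, 10↦6]  zeros at y ∈ {7}
  x = 7: [0↦3, 1↦5, 2↦7, 3↦9, 4↦0, 5↦2, 6↦4, 7↦6, 8↦8, 9↦10, 10↦1]  zeros at y ∈ {4}
  x = 8: [0↦2, 1↦4, 2↦6, 3↦8, 4↦10, 5↦1, 6↦3, 7↦5, 8↦7, 9↦9, 10↦0]  zeros at y ∈ {10}
  x = 9: [0↦5, 1↦7, 2↦9, 3↦0, 4↦2, 5↦4, 6↦6, 7↦8, 8↦10, 9↦1, 10↦3]  zeros at y ∈ {3}
  x = 10: [0↦1, 1↦3, 2↦5, 3↦7, 4↦9, 5↦0, 6↦2, 7↦4, 8↦6, 9↦8, 10↦10]  zeros at y ∈ {5}
Collecting zeros: affine points = {(0, 5), (1, 3), (2, 10), (3, 4), (4, 7), (5, 8), (6, 7), (7, 4), (8, 10), (9, 3), (10, 5)}.
Total count |C(F_11)_aff| = 11.


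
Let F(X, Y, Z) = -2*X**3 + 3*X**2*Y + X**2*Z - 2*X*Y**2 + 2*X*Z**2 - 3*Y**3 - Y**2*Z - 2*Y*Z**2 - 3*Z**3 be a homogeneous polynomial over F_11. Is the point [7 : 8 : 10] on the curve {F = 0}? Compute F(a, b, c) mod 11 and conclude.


F(7,8,10) ≡ 10 (mod 11); P is NOT on the curve.

Evaluate F(7, 8, 10) term-by-term (mod 11).
  -2*X**3 ↦ -2·343·1·1 = -686
  3*X**2*Y ↦ 3·49·8·1 = 1176
  X**2*Z ↦ 1·49·1·10 = 490
  -2*X*Y**2 ↦ -2·7·64·1 = -896
  2*X*Z**2 ↦ 2·7·1·100 = 1400
  -3*Y**3 ↦ -3·1·512·1 = -1536
  -Y**2*Z ↦ -1·1·64·10 = -640
  -2*Y*Z**2 ↦ -2·1·8·100 = -1600
  -3*Z**3 ↦ -3·1·1·1000 = -3000
Sum: F(7, 8, 10) = (-686) + (1176) + (490) + (-896) + (1400) + (-1536) + (-640) + (-1600) + (-3000) = -5292.
Reducing mod 11: -5292 ≡ 10 (mod 11).
Since F(a, b, c) ≡ 10 ≠ 0 (mod 11), P does NOT lie on the curve.


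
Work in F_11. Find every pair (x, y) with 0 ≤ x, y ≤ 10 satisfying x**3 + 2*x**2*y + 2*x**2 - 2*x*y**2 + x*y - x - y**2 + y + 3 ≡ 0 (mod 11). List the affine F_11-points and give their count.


Affine F_11-points: {(4, 4), (4, 5), (5, 3), (7, 1), (7, 9), (9, 8)}; count = 6.

For each of the 121 pairs (x, y) ∈ F_11², evaluate f(x, y) mod 11. Record the zeros.
  x = 0: [0↦3, 1↦3, 2↦1, 3↦8, 4↦2, 5↦5, 6↦6, 7↦5, 8↦2, 9↦8, 10↦1]  zeros at y ∈ ∅
  x = 1: [0↦5, 1↦6, 2↦1, 3↦1, 4↦6, 5↦5, 6↦9, 7↦7, 8↦10, 9↦7, 10↦9]  zeros at y ∈ ∅
  x = 2: [0↦6, 1↦1, 2↦8, 3↦5, 4↦3, 5↦2, 6↦2, 7↦3, 8↦5, 9↦8, 10↦1]  zeros at y ∈ ∅
  x = 3: [0↦1, 1↦5, 2↦6, 3↦4, 4↦10, 5↦2, 6↦2, 7↦10, 8↦4, 9↦6, 10↦5]  zeros at y ∈ ∅
  x = 4: [0↦7, 1↦2, 2↦1, 3↦4, 4↦0, 5↦0, 6↦4, 7↦1, 8↦2, 9↦7, 10↦5]  zeros at y ∈ {4, 5}
  x = 5: [0↦8, 1↦9, 2↦10, 3↦0, 4↦1, 5↦2, 6↦3, 7↦4, 8↦5, 9↦6, 10↦7]  zeros at y ∈ {3}
  x = 6: [0↦10, 1↦10, 2↦6, 3↦9, 4↦8, 5↦3, 6↦5, 7↦3, 8↦8, 9↦9, 10↦6]  zeros at y ∈ ∅
  x = 7: [0↦8, 1↦0, 2↦6, 3↦4, 4↦5, 5↦9, 6↦5, 7↦4, 8↦6, 9↦0, 10↦8]  zeros at y ∈ {1, 9}
  x = 8: [0↦8, 1↦7, 2↦5, 3↦2, 4↦9, 5↦4, 6↦9, 7↦2, 8↦5, 9↦7, 10↦8]  zeros at y ∈ ∅
  x = 9: [0↦5, 1↦4, 2↦9, 3↦9, 4↦4, 5↦5, 6↦1, 7↦3, 8↦0, 9↦3, 10↦1]  zeros at y ∈ {8}
  x = 10: [0↦5, 1↦8, 2↦2, 3↦9, 4↦7, 5↦7, 6↦9, 7↦2, 8↦8, 9↦5, 10↦4]  zeros at y ∈ ∅
Collecting zeros: affine points = {(4, 4), (4, 5), (5, 3), (7, 1), (7, 9), (9, 8)}.
Total count |C(F_11)_aff| = 6.


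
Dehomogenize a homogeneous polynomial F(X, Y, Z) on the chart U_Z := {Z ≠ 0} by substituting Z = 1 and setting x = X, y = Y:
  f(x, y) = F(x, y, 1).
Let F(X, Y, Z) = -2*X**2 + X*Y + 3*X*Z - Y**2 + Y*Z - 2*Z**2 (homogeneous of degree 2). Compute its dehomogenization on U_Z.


f(x, y) = -2*x**2 + x*y + 3*x - y**2 + y - 2

On U_Z we set Z = 1. Each monomial c·X^i·Y^j·Z^k in F becomes c·x^i·y^j·1^k = c·x^i·y^j.
Substituting Z = 1: F(X, Y, 1) = -2*x**2 + x*y + 3*x - y**2 + y - 2.
Note: deg(f) ≤ deg(F) = 2; strict inequality happens when F is divisible by Z (lost terms).


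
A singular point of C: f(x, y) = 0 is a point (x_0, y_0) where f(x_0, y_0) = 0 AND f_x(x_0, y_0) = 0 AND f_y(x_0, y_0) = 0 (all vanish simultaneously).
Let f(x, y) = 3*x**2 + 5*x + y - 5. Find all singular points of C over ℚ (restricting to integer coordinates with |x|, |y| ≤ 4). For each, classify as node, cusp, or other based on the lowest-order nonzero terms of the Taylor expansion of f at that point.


No singular points in the scanned grid; C is smooth there.

Compute partial derivatives:
  f_x = 6*x + 5.
  f_y = 1.
f_y = 1 is a nonzero constant, so f_y never vanishes: no point (x, y) can satisfy f = f_x = f_y = 0. In particular no (x, y) ∈ {−4, ..., 4}² is singular; the curve is smooth.


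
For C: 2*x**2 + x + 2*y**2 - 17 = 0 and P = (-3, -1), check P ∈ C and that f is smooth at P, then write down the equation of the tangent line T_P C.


Tangent line at P: -11*x - 4*y - 37 = 0.

Step 1: f(-3, -1) = 0, so P lies on C.
Step 2: partial derivatives
  f_x(x, y) = 4*x + 1, f_y(x, y) = 4*y.
  f_x(P) = -11, f_y(P) = -4 (gradient nonzero, so P is smooth).
Step 3: tangent line at P: -11·(x − -3) + -4·(y − -1) = 0.
Expanding: -11*x - 4*y - 37 = 0.


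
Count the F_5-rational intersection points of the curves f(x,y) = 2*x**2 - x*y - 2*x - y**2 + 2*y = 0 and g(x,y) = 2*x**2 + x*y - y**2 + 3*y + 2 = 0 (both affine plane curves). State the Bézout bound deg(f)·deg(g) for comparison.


Common zeros: {(3, 1)}; count = 1; Bézout bound = 4.

deg(f) = 2, deg(g) = 2, so Bézout bound = 4.
Scan x ∈ F_5. For each x, list the y ∈ F_5 with f(x, y) ≡ 0 and those with g(x, y) ≡ 0 (mod 5); the common zeros in that column are the intersection.
  x = 0: f ≡ 0 at y ∈ {0, 2}; g ≡ 0 at y ∈ ∅; common: ∅.
  x = 1: f ≡ 0 at y ∈ {0, 1}; g ≡ 0 at y ∈ ∅; common: ∅.
  x = 2: f ≡ 0 at y ∈ {2, 3}; g ≡ 0 at y ∈ {0}; common: ∅.
  x = 3: f ≡ 0 at y ∈ {1, 3}; g ≡ 0 at y ∈ {0, 1}; common: {1}.
  x = 4: f ≡ 0 at y ∈ {4}; g ≡ 0 at y ∈ {1}; common: ∅.
Collecting: common zeros = {(3, 1)}, so the count is 1.
Comparison with the Bézout bound: 1 ≤ 4 = deg(f)·deg(g), as expected for curves with no common component (the affine F_5-count falls short of the bound because intersections may lie at infinity, over extension fields, or carry multiplicity).


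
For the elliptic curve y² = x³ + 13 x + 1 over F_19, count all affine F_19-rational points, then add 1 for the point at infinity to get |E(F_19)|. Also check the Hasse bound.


Affine points = {(0, 1), (0, 18), (2, 4), (2, 15), (5, 1), (5, 18), (7, 6), (7, 13), (8, 3), (8, 16), (9, 7), (9, 12), (12, 2), (12, 17), (13, 7), (13, 12), (14, 1), (14, 18), (16, 7), (16, 12), (17, 9), (17, 10), (18, 5), (18, 14)}; affine count = 24; |E(F_19)| = 25.

Discriminant check: Δ ∝ 4a³ + 27b² = 4·13³ + 27·1² = 4·2197 + 27·1 ≡ 18 (mod 19). Nonzero ⇒ E is nonsingular.
For each x ∈ F_19, compute rhs = x³ + 13·x + 1 mod 19, then count y ∈ F_19 with y² ≡ rhs.
  x = 0: rhs = 1, matching y values: 1, 18 (2 points).
  x = 1: rhs = 15, matching y values: none (0 points).
  x = 2: rhs = 16, matching y values: 4, 15 (2 points).
  x = 3: rhs = 10, matching y values: none (0 points).
  x = 4: rhs = 3, matching y values: none (0 points).
  x = 5: rhs = 1, matching y values: 1, 18 (2 points).
  x = 6: rhs = 10, matching y values: none (0 points).
  x = 7: rhs = 17, matching y values: 6, 13 (2 points).
  x = 8: rhs = 9, matching y values: 3, 16 (2 points).
  x = 9: rhs = 11, matching y values: 7, 12 (2 points).
  x = 10: rhs = 10, matching y values: none (0 points).
  x = 11: rhs = 12, matching y values: none (0 points).
  x = 12: rhs = 4, matching y values: 2, 17 (2 points).
  x = 13: rhs = 11, matching y values: 7, 12 (2 points).
  x = 14: rhs = 1, matching y values: 1, 18 (2 points).
  x = 15: rhs = 18, matching y values: none (0 points).
  x = 16: rhs = 11, matching y values: 7, 12 (2 points).
  x = 17: rhs = 5, matching y values: 9, 10 (2 points).
  x = 18: rhs = 6, matching y values: 5, 14 (2 points).
Total affine count: 24.
Full point count |E(F_19)| = 24 + 1 = 25.
Hasse bound: |25 − (19+1)| = |5| = 5 ≤ 2√19 ≈ 8.7178 ✓.


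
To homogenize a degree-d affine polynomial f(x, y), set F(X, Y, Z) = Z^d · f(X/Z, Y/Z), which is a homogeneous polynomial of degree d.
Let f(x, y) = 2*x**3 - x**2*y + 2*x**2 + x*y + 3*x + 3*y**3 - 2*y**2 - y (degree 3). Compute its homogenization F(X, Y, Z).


F(X, Y, Z) = 2*X**3 - X**2*Y + 2*X**2*Z + X*Y*Z + 3*X*Z**2 + 3*Y**3 - 2*Y**2*Z - Y*Z**2

deg(f) = 3.
Substitute x = X/Z, y = Y/Z into f, then multiply by Z^3.
  monomial 2·x^3·y^0 ↦ 2·X^3·Y^0·Z^0.
  monomial -1·x^2·y^1 ↦ -1·X^2·Y^1·Z^0.
  monomial 2·x^2·y^0 ↦ 2·X^2·Y^0·Z^1.
  monomial 1·x^1·y^1 ↦ 1·X^1·Y^1·Z^1.
  monomial 3·x^1·y^0 ↦ 3·X^1·Y^0·Z^2.
  monomial 3·x^0·y^3 ↦ 3·X^0·Y^3·Z^0.
  monomial -2·x^0·y^2 ↦ -2·X^0·Y^2·Z^1.
  monomial -1·x^0·y^1 ↦ -1·X^0·Y^1·Z^2.
Collecting: F(X, Y, Z) = 2*X**3 - X**2*Y + 2*X**2*Z + X*Y*Z + 3*X*Z**2 + 3*Y**3 - 2*Y**2*Z - Y*Z**2.


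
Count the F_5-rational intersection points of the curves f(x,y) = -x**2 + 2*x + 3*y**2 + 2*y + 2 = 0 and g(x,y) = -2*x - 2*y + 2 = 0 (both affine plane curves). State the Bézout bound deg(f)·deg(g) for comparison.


Common zeros: {(4, 2)}; count = 1; Bézout bound = 2.

deg(f) = 2, deg(g) = 1, so Bézout bound = 2.
Scan x ∈ F_5. For each x, list the y ∈ F_5 with f(x, y) ≡ 0 and those with g(x, y) ≡ 0 (mod 5); the common zeros in that column are the intersection.
  x = 0: f ≡ 0 at y ∈ {3}; g ≡ 0 at y ∈ {1}; common: ∅.
  x = 1: f ≡ 0 at y ∈ ∅; g ≡ 0 at y ∈ {0}; common: ∅.
  x = 2: f ≡ 0 at y ∈ {3}; g ≡ 0 at y ∈ {4}; common: ∅.
  x = 3: f ≡ 0 at y ∈ {2, 4}; g ≡ 0 at y ∈ {3}; common: ∅.
  x = 4: f ≡ 0 at y ∈ {2, 4}; g ≡ 0 at y ∈ {2}; common: {2}.
Collecting: common zeros = {(4, 2)}, so the count is 1.
Comparison with the Bézout bound: 1 ≤ 2 = deg(f)·deg(g), as expected for curves with no common component (the affine F_5-count falls short of the bound because intersections may lie at infinity, over extension fields, or carry multiplicity).


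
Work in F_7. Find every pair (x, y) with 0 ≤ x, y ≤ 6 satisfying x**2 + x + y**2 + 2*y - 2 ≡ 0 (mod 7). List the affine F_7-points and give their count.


Affine F_7-points: {(1, 0), (1, 5), (2, 1), (2, 4), (4, 1), (4, 4), (5, 0), (5, 5)}; count = 8.

For each of the 49 pairs (x, y) ∈ F_7², evaluate f(x, y) mod 7. Record the zeros.
  x = 0: [0↦5, 1↦1, 2↦6, 3↦6, 4↦1, 5↦5, 6↦4]  zeros at y ∈ ∅
  x = 1: [0↦0, 1↦3, 2↦1, 3↦1, 4↦3, 5↦0, 6↦6]  zeros at y ∈ {0, 5}
  x = 2: [0↦4, 1↦0, 2↦5, 3↦5, 4↦0, 5↦4, 6↦3]  zeros at y ∈ {1, 4}
  x = 3: [0↦3, 1↦6, 2↦4, 3↦4, 4↦6, 5↦3, 6↦2]  zeros at y ∈ ∅
  x = 4: [0↦4, 1↦0, 2↦5, 3↦5, 4↦0, 5↦4, 6↦3]  zeros at y ∈ {1, 4}
  x = 5: [0↦0, 1↦3, 2↦1, 3↦1, 4↦3, 5↦0, 6↦6]  zeros at y ∈ {0, 5}
  x = 6: [0↦5, 1↦1, 2↦6, 3↦6, 4↦1, 5↦5, 6↦4]  zeros at y ∈ ∅
Collecting zeros: affine points = {(1, 0), (1, 5), (2, 1), (2, 4), (4, 1), (4, 4), (5, 0), (5, 5)}.
Total count |C(F_7)_aff| = 8.


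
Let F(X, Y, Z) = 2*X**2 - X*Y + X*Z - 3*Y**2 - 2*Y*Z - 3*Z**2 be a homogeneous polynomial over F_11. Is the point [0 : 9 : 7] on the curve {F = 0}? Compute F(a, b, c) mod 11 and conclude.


F(0,9,7) ≡ 1 (mod 11); P is NOT on the curve.

Evaluate F(0, 9, 7) term-by-term (mod 11).
  2*X**2 ↦ 2·0·1·1 = 0
  -X*Y ↦ -1·0·9·1 = 0
  X*Z ↦ 1·0·1·7 = 0
  -3*Y**2 ↦ -3·1·81·1 = -243
  -2*Y*Z ↦ -2·1·9·7 = -126
  -3*Z**2 ↦ -3·1·1·49 = -147
Sum: F(0, 9, 7) = (0) + (0) + (0) + (-243) + (-126) + (-147) = -516.
Reducing mod 11: -516 ≡ 1 (mod 11).
Since F(a, b, c) ≡ 1 ≠ 0 (mod 11), P does NOT lie on the curve.


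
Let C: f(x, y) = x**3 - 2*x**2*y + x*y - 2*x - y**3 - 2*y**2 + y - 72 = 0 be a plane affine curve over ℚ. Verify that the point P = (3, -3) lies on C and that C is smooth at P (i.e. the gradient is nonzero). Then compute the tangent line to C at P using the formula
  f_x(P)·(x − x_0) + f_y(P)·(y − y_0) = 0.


Tangent line at P: 58*x - 29*y - 261 = 0.

Step 1: f(3, -3) = 0, so P lies on C.
Step 2: partial derivatives
  f_x(x, y) = 3*x**2 - 4*x*y + y - 2, f_y(x, y) = -2*x**2 + x - 3*y**2 - 4*y + 1.
  f_x(P) = 58, f_y(P) = -29 (gradient nonzero, so P is smooth).
Step 3: tangent line at P: 58·(x − 3) + -29·(y − -3) = 0.
Expanding: 58*x - 29*y - 261 = 0.


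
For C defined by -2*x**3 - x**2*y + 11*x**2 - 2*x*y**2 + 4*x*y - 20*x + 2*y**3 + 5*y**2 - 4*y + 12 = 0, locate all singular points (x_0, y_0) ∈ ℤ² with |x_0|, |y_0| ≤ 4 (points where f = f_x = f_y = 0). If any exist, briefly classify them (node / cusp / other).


Singular points: {(2, 0)}; classification: node.

Compute partial derivatives:
  f_x = -6*x**2 - 2*x*y + 22*x - 2*y**2 + 4*y - 20.
  f_y = -x**2 - 4*x*y + 4*x + 6*y**2 + 10*y - 4.
Scan x_0 ∈ {−4, ..., 4}. For each x_0, f_y(x_0, y) is a polynomial in y; find its integer roots y ∈ {−4, ..., 4}, then test f_x and f at those candidates.
  x = -4: f_y(-4, y) = 6*y**2 + 26*y - 36; no integer root y with |y| ≤ 4.
  x = -3: f_y(-3, y) = 6*y**2 + 22*y - 25; no integer root y with |y| ≤ 4.
  x = -2: f_y(-2, y) = 6*y**2 + 18*y - 16; no integer root y with |y| ≤ 4.
  x = -1: f_y(-1, y) = 6*y**2 + 14*y - 9; no integer root y with |y| ≤ 4.
  x = 0: f_y(0, y) = 6*y**2 + 10*y - 4; vanishes at y ∈ {-2}. (0, -2): f_x = -36 ≠ 0.
  x = 1: f_y(1, y) = 6*y**2 + 6*y - 1; no integer root y with |y| ≤ 4.
  x = 2: f_y(2, y) = 6*y**2 + 2*y; vanishes at y ∈ {0}. (2, 0): f_x = 0, f = 0 — SINGULAR.
  x = 3: f_y(3, y) = 6*y**2 - 2*y - 1; no integer root y with |y| ≤ 4.
  x = 4: f_y(4, y) = 6*y**2 - 6*y - 4; no integer root y with |y| ≤ 4.
Only singular point on the grid: (2, 0).
Classify: substitute x = 2 + u, y = 0 + v and expand: f = -2*u**3 - u**2*v - u**2 - 2*u*v**2 + 2*v**3 + v**2.
No constant or linear terms (consistent with a singular point). Quadratic part: -u**2 + v**2. Cubic part: -2*u**3 - u**2*v - 2*u*v**2 + 2*v**3.
The quadratic part v**2 - u**2 = (v − u)(v + u) splits into two distinct linear factors, so there are two distinct tangent lines y − 0 = ±(x − 2) — this is a node (ordinary double point).
Classification: node.


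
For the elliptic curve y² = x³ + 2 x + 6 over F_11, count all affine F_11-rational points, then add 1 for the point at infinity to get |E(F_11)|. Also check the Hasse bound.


Affine points = {(1, 3), (1, 8), (4, 1), (4, 10), (5, 3), (5, 8), (6, 5), (6, 6), (7, 0), (9, 4), (9, 7), (10, 5), (10, 6)}; affine count = 13; |E(F_11)| = 14.

Discriminant check: Δ ∝ 4a³ + 27b² = 4·2³ + 27·6² = 4·8 + 27·36 ≡ 3 (mod 11). Nonzero ⇒ E is nonsingular.
For each x ∈ F_11, compute rhs = x³ + 2·x + 6 mod 11, then count y ∈ F_11 with y² ≡ rhs.
  x = 0: rhs = 6, matching y values: none (0 points).
  x = 1: rhs = 9, matching y values: 3, 8 (2 points).
  x = 2: rhs = 7, matching y values: none (0 points).
  x = 3: rhs = 6, matching y values: none (0 points).
  x = 4: rhs = 1, matching y values: 1, 10 (2 points).
  x = 5: rhs = 9, matching y values: 3, 8 (2 points).
  x = 6: rhs = 3, matching y values: 5, 6 (2 points).
  x = 7: rhs = 0, matching y values: 0 (1 points).
  x = 8: rhs = 6, matching y values: none (0 points).
  x = 9: rhs = 5, matching y values: 4, 7 (2 points).
  x = 10: rhs = 3, matching y values: 5, 6 (2 points).
Total affine count: 13.
Full point count |E(F_11)| = 13 + 1 = 14.
Hasse bound: |14 − (11+1)| = |2| = 2 ≤ 2√11 ≈ 6.6332 ✓.


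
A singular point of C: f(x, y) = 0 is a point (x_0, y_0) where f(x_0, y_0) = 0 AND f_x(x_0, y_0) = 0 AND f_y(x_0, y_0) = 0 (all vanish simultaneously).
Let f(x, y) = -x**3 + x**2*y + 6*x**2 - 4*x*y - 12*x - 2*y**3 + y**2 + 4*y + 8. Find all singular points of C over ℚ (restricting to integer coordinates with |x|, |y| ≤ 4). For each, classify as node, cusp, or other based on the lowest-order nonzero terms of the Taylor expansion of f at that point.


Singular points: {(2, 0)}; classification: cusp.

Compute partial derivatives:
  f_x = -3*x**2 + 2*x*y + 12*x - 4*y - 12.
  f_y = x**2 - 4*x - 6*y**2 + 2*y + 4.
Scan x_0 ∈ {−4, ..., 4}. For each x_0, f_y(x_0, y) is a polynomial in y; find its integer roots y ∈ {−4, ..., 4}, then test f_x and f at those candidates.
  x = -4: f_y(-4, y) = -6*y**2 + 2*y + 36; no integer root y with |y| ≤ 4.
  x = -3: f_y(-3, y) = -6*y**2 + 2*y + 25; no integer root y with |y| ≤ 4.
  x = -2: f_y(-2, y) = -6*y**2 + 2*y + 16; no integer root y with |y| ≤ 4.
  x = -1: f_y(-1, y) = -6*y**2 + 2*y + 9; no integer root y with |y| ≤ 4.
  x = 0: f_y(0, y) = -6*y**2 + 2*y + 4; vanishes at y ∈ {1}. (0, 1): f_x = -16 ≠ 0.
  x = 1: f_y(1, y) = -6*y**2 + 2*y + 1; no integer root y with |y| ≤ 4.
  x = 2: f_y(2, y) = -6*y**2 + 2*y; vanishes at y ∈ {0}. (2, 0): f_x = 0, f = 0 — SINGULAR.
  x = 3: f_y(3, y) = -6*y**2 + 2*y + 1; no integer root y with |y| ≤ 4.
  x = 4: f_y(4, y) = -6*y**2 + 2*y + 4; vanishes at y ∈ {1}. (4, 1): f_x = -8 ≠ 0.
Only singular point on the grid: (2, 0).
Classify: substitute x = 2 + u, y = 0 + v and expand: f = -u**3 + u**2*v - 2*v**3 + v**2.
No constant or linear terms (consistent with a singular point). Quadratic part: v**2. Cubic part: -u**3 + u**2*v - 2*v**3.
The quadratic part v**2 is a perfect square, so there is a single (double) tangent line v = 0, i.e. y = 0. Restricting the cubic part to that line (v = 0) leaves -u**3 ≠ 0, so f is not divisible by v and the branch is v² ≈ u**3 to lowest order — this is a cusp.
Classification: cusp.


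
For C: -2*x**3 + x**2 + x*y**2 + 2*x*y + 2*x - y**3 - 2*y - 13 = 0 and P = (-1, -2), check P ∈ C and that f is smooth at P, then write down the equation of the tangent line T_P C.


Tangent line at P: -6*x - 12*y - 30 = 0.

Step 1: f(-1, -2) = 0, so P lies on C.
Step 2: partial derivatives
  f_x(x, y) = -6*x**2 + 2*x + y**2 + 2*y + 2, f_y(x, y) = 2*x*y + 2*x - 3*y**2 - 2.
  f_x(P) = -6, f_y(P) = -12 (gradient nonzero, so P is smooth).
Step 3: tangent line at P: -6·(x − -1) + -12·(y − -2) = 0.
Expanding: -6*x - 12*y - 30 = 0.


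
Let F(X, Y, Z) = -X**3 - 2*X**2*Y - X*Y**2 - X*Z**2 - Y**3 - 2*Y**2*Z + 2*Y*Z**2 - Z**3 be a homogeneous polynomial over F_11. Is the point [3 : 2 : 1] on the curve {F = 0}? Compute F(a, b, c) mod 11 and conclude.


F(3,2,1) ≡ 8 (mod 11); P is NOT on the curve.

Evaluate F(3, 2, 1) term-by-term (mod 11).
  -X**3 ↦ -1·27·1·1 = -27
  -2*X**2*Y ↦ -2·9·2·1 = -36
  -X*Y**2 ↦ -1·3·4·1 = -12
  -X*Z**2 ↦ -1·3·1·1 = -3
  -Y**3 ↦ -1·1·8·1 = -8
  -2*Y**2*Z ↦ -2·1·4·1 = -8
  2*Y*Z**2 ↦ 2·1·2·1 = 4
  -Z**3 ↦ -1·1·1·1 = -1
Sum: F(3, 2, 1) = (-27) + (-36) + (-12) + (-3) + (-8) + (-8) + (4) + (-1) = -91.
Reducing mod 11: -91 ≡ 8 (mod 11).
Since F(a, b, c) ≡ 8 ≠ 0 (mod 11), P does NOT lie on the curve.


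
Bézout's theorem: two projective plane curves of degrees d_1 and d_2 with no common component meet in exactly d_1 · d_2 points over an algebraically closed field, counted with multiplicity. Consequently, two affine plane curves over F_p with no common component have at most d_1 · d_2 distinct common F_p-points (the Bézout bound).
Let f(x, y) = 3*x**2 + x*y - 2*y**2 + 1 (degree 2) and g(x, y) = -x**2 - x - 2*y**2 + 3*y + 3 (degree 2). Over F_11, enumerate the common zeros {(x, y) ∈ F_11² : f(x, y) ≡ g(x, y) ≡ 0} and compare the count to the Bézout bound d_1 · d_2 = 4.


Common zeros: {(7, 2)}; count = 1; Bézout bound = 4.

deg(f) = 2, deg(g) = 2, so Bézout bound = 4.
Scan x ∈ F_11. For each x, list the y ∈ F_11 with f(x, y) ≡ 0 and those with g(x, y) ≡ 0 (mod 11); the common zeros in that column are the intersection.
  x = 0: f ≡ 0 at y ∈ ∅; g ≡ 0 at y ∈ {9}; common: ∅.
  x = 1: f ≡ 0 at y ∈ {3}; g ≡ 0 at y ∈ ∅; common: ∅.
  x = 2: f ≡ 0 at y ∈ {4, 8}; g ≡ 0 at y ∈ ∅; common: ∅.
  x = 3: f ≡ 0 at y ∈ ∅; g ≡ 0 at y ∈ {2, 5}; common: ∅.
  x = 4: f ≡ 0 at y ∈ {4, 9}; g ≡ 0 at y ∈ {8, 10}; common: ∅.
  x = 5: f ≡ 0 at y ∈ ∅; g ≡ 0 at y ∈ ∅; common: ∅.
  x = 6: f ≡ 0 at y ∈ ∅; g ≡ 0 at y ∈ {8, 10}; common: ∅.
  x = 7: f ≡ 0 at y ∈ {2, 7}; g ≡ 0 at y ∈ {2, 5}; common: {2}.
  x = 8: f ≡ 0 at y ∈ ∅; g ≡ 0 at y ∈ ∅; common: ∅.
  x = 9: f ≡ 0 at y ∈ {3, 7}; g ≡ 0 at y ∈ ∅; common: ∅.
  x = 10: f ≡ 0 at y ∈ {8}; g ≡ 0 at y ∈ {9}; common: ∅.
Collecting: common zeros = {(7, 2)}, so the count is 1.
Comparison with the Bézout bound: 1 ≤ 4 = deg(f)·deg(g), as expected for curves with no common component (the affine F_11-count falls short of the bound because intersections may lie at infinity, over extension fields, or carry multiplicity).


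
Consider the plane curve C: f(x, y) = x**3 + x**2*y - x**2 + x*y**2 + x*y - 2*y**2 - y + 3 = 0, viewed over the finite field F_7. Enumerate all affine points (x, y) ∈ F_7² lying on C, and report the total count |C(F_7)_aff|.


Affine F_7-points: {(0, 1), (0, 2), (2, 0), (3, 0), (3, 3), (4, 3), (4, 5), (5, 3), (5, 6)}; count = 9.

For each of the 49 pairs (x, y) ∈ F_7², evaluate f(x, y) mod 7. Record the zeros.
  x = 0: [0↦3, 1↦0, 2↦0, 3↦3, 4↦2, 5↦4, 6↦2]  zeros at y ∈ {1, 2}
  x = 1: [0↦3, 1↦3, 2↦1, 3↦4, 4↦5, 5↦4, 6↦1]  zeros at y ∈ ∅
  x = 2: [0↦0, 1↦5, 2↦3, 3↦1, 4↦6, 5↦4, 6↦2]  zeros at y ∈ {0}
  x = 3: [0↦0, 1↦5, 2↦5, 3↦0, 4↦4, 5↦3, 6↦4]  zeros at y ∈ {0, 3}
  x = 4: [0↦2, 1↦2, 2↦6, 3↦0, 4↦5, 5↦0, 6↦6]  zeros at y ∈ {3, 5}
  x = 5: [0↦5, 1↦2, 2↦5, 3↦0, 4↦1, 5↦1, 6↦0]  zeros at y ∈ {3, 6}
  x = 6: [0↦1, 1↦4, 2↦1, 3↦6, 4↦5, 5↦5, 6↦6]  zeros at y ∈ ∅
Collecting zeros: affine points = {(0, 1), (0, 2), (2, 0), (3, 0), (3, 3), (4, 3), (4, 5), (5, 3), (5, 6)}.
Total count |C(F_7)_aff| = 9.


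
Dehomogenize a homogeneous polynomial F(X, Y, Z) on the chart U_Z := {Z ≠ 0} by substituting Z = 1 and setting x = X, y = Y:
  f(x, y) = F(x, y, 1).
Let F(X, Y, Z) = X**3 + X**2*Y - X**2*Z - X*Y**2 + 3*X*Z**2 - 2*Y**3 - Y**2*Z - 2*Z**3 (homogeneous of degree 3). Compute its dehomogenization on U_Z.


f(x, y) = x**3 + x**2*y - x**2 - x*y**2 + 3*x - 2*y**3 - y**2 - 2

On U_Z we set Z = 1. Each monomial c·X^i·Y^j·Z^k in F becomes c·x^i·y^j·1^k = c·x^i·y^j.
Substituting Z = 1: F(X, Y, 1) = x**3 + x**2*y - x**2 - x*y**2 + 3*x - 2*y**3 - y**2 - 2.
Note: deg(f) ≤ deg(F) = 3; strict inequality happens when F is divisible by Z (lost terms).


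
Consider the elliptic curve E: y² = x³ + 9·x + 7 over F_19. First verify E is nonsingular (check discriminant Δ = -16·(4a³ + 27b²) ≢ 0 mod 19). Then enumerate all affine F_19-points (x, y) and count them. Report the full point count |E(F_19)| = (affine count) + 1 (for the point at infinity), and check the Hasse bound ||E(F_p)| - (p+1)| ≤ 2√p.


Affine points = {(0, 8), (0, 11), (1, 6), (1, 13), (3, 2), (3, 17), (5, 5), (5, 14), (6, 7), (6, 12), (9, 0), (12, 0), (17, 0), (18, 4), (18, 15)}; affine count = 15; |E(F_19)| = 16.

Discriminant check: Δ ∝ 4a³ + 27b² = 4·9³ + 27·7² = 4·729 + 27·49 ≡ 2 (mod 19). Nonzero ⇒ E is nonsingular.
For each x ∈ F_19, compute rhs = x³ + 9·x + 7 mod 19, then count y ∈ F_19 with y² ≡ rhs.
  x = 0: rhs = 7, matching y values: 8, 11 (2 points).
  x = 1: rhs = 17, matching y values: 6, 13 (2 points).
  x = 2: rhs = 14, matching y values: none (0 points).
  x = 3: rhs = 4, matching y values: 2, 17 (2 points).
  x = 4: rhs = 12, matching y values: none (0 points).
  x = 5: rhs = 6, matching y values: 5, 14 (2 points).
  x = 6: rhs = 11, matching y values: 7, 12 (2 points).
  x = 7: rhs = 14, matching y values: none (0 points).
  x = 8: rhs = 2, matching y values: none (0 points).
  x = 9: rhs = 0, matching y values: 0 (1 points).
  x = 10: rhs = 14, matching y values: none (0 points).
  x = 11: rhs = 12, matching y values: none (0 points).
  x = 12: rhs = 0, matching y values: 0 (1 points).
  x = 13: rhs = 3, matching y values: none (0 points).
  x = 14: rhs = 8, matching y values: none (0 points).
  x = 15: rhs = 2, matching y values: none (0 points).
  x = 16: rhs = 10, matching y values: none (0 points).
  x = 17: rhs = 0, matching y values: 0 (1 points).
  x = 18: rhs = 16, matching y values: 4, 15 (2 points).
Total affine count: 15.
Full point count |E(F_19)| = 15 + 1 = 16.
Hasse bound: |16 − (19+1)| = |-4| = 4 ≤ 2√19 ≈ 8.7178 ✓.


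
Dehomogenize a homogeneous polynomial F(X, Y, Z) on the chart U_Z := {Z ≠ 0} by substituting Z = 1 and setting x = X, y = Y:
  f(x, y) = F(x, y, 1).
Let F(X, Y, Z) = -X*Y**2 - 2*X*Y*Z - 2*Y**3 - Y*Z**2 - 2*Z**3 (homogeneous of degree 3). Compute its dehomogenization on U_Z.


f(x, y) = -x*y**2 - 2*x*y - 2*y**3 - y - 2

On U_Z we set Z = 1. Each monomial c·X^i·Y^j·Z^k in F becomes c·x^i·y^j·1^k = c·x^i·y^j.
Substituting Z = 1: F(X, Y, 1) = -x*y**2 - 2*x*y - 2*y**3 - y - 2.
Note: deg(f) ≤ deg(F) = 3; strict inequality happens when F is divisible by Z (lost terms).


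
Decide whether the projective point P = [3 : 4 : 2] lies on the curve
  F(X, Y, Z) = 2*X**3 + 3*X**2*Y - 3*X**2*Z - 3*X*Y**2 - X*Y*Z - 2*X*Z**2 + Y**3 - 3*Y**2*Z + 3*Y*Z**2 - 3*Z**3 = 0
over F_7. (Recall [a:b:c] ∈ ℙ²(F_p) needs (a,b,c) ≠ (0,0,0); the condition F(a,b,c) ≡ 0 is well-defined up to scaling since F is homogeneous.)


F(3,4,2) ≡ 6 (mod 7); P is NOT on the curve.

Evaluate F(3, 4, 2) term-by-term (mod 7).
  2*X**3 ↦ 2·27·1·1 = 54
  3*X**2*Y ↦ 3·9·4·1 = 108
  -3*X**2*Z ↦ -3·9·1·2 = -54
  -3*X*Y**2 ↦ -3·3·16·1 = -144
  -X*Y*Z ↦ -1·3·4·2 = -24
  -2*X*Z**2 ↦ -2·3·1·4 = -24
  Y**3 ↦ 1·1·64·1 = 64
  -3*Y**2*Z ↦ -3·1·16·2 = -96
  3*Y*Z**2 ↦ 3·1·4·4 = 48
  -3*Z**3 ↦ -3·1·1·8 = -24
Sum: F(3, 4, 2) = (54) + (108) + (-54) + (-144) + (-24) + (-24) + (64) + (-96) + (48) + (-24) = -92.
Reducing mod 7: -92 ≡ 6 (mod 7).
Since F(a, b, c) ≡ 6 ≠ 0 (mod 7), P does NOT lie on the curve.


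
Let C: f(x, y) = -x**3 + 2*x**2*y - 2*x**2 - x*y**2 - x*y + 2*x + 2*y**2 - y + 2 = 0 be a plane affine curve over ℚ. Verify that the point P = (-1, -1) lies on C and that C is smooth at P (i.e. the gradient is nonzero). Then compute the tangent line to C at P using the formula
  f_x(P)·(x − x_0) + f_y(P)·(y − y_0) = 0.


Tangent line at P: 7*x - 4*y + 3 = 0.

Step 1: f(-1, -1) = 0, so P lies on C.
Step 2: partial derivatives
  f_x(x, y) = -3*x**2 + 4*x*y - 4*x - y**2 - y + 2, f_y(x, y) = 2*x**2 - 2*x*y - x + 4*y - 1.
  f_x(P) = 7, f_y(P) = -4 (gradient nonzero, so P is smooth).
Step 3: tangent line at P: 7·(x − -1) + -4·(y − -1) = 0.
Expanding: 7*x - 4*y + 3 = 0.


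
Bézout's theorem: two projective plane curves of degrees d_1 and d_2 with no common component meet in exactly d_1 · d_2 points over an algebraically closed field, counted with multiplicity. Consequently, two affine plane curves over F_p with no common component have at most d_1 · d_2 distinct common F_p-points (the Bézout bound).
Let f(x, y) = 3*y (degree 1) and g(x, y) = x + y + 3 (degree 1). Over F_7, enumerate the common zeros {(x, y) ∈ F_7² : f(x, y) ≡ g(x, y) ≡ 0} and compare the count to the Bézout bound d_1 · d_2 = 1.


Common zeros: {(4, 0)}; count = 1; Bézout bound = 1.

deg(f) = 1, deg(g) = 1, so Bézout bound = 1.
Scan x ∈ F_7. For each x, list the y ∈ F_7 with f(x, y) ≡ 0 and those with g(x, y) ≡ 0 (mod 7); the common zeros in that column are the intersection.
  x = 0: f ≡ 0 at y ∈ {0}; g ≡ 0 at y ∈ {4}; common: ∅.
  x = 1: f ≡ 0 at y ∈ {0}; g ≡ 0 at y ∈ {3}; common: ∅.
  x = 2: f ≡ 0 at y ∈ {0}; g ≡ 0 at y ∈ {2}; common: ∅.
  x = 3: f ≡ 0 at y ∈ {0}; g ≡ 0 at y ∈ {1}; common: ∅.
  x = 4: f ≡ 0 at y ∈ {0}; g ≡ 0 at y ∈ {0}; common: {0}.
  x = 5: f ≡ 0 at y ∈ {0}; g ≡ 0 at y ∈ {6}; common: ∅.
  x = 6: f ≡ 0 at y ∈ {0}; g ≡ 0 at y ∈ {5}; common: ∅.
Collecting: common zeros = {(4, 0)}, so the count is 1.
Comparison with the Bézout bound: 1 ≤ 1 = deg(f)·deg(g), as expected for curves with no common component (the bound is attained).


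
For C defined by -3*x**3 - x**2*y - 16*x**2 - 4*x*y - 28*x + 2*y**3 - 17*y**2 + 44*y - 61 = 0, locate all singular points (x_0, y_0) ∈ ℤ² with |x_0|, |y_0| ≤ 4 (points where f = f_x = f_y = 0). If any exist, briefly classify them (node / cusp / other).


Singular points: {(-2, 3)}; classification: node.

Compute partial derivatives:
  f_x = -9*x**2 - 2*x*y - 32*x - 4*y - 28.
  f_y = -x**2 - 4*x + 6*y**2 - 34*y + 44.
Scan x_0 ∈ {−4, ..., 4}. For each x_0, f_y(x_0, y) is a polynomial in y; find its integer roots y ∈ {−4, ..., 4}, then test f_x and f at those candidates.
  x = -4: f_y(-4, y) = 6*y**2 - 34*y + 44; vanishes at y ∈ {2}. (-4, 2): f_x = -36 ≠ 0.
  x = -3: f_y(-3, y) = 6*y**2 - 34*y + 47; no integer root y with |y| ≤ 4.
  x = -2: f_y(-2, y) = 6*y**2 - 34*y + 48; vanishes at y ∈ {3}. (-2, 3): f_x = 0, f = 0 — SINGULAR.
  x = -1: f_y(-1, y) = 6*y**2 - 34*y + 47; no integer root y with |y| ≤ 4.
  x = 0: f_y(0, y) = 6*y**2 - 34*y + 44; vanishes at y ∈ {2}. (0, 2): f_x = -36 ≠ 0.
  x = 1: f_y(1, y) = 6*y**2 - 34*y + 39; no integer root y with |y| ≤ 4.
  x = 2: f_y(2, y) = 6*y**2 - 34*y + 32; no integer root y with |y| ≤ 4.
  x = 3: f_y(3, y) = 6*y**2 - 34*y + 23; no integer root y with |y| ≤ 4.
  x = 4: f_y(4, y) = 6*y**2 - 34*y + 12; no integer root y with |y| ≤ 4.
Only singular point on the grid: (-2, 3).
Classify: substitute x = -2 + u, y = 3 + v and expand: f = -3*u**3 - u**2*v - u**2 + 2*v**3 + v**2.
No constant or linear terms (consistent with a singular point). Quadratic part: -u**2 + v**2. Cubic part: -3*u**3 - u**2*v + 2*v**3.
The quadratic part v**2 - u**2 = (v − u)(v + u) splits into two distinct linear factors, so there are two distinct tangent lines y − 3 = ±(x − -2) — this is a node (ordinary double point).
Classification: node.


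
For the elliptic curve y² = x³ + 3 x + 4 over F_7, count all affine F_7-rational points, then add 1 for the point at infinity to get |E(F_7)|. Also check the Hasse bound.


Affine points = {(0, 2), (0, 5), (1, 1), (1, 6), (2, 2), (2, 5), (5, 2), (5, 5), (6, 0)}; affine count = 9; |E(F_7)| = 10.

Discriminant check: Δ ∝ 4a³ + 27b² = 4·3³ + 27·4² = 4·27 + 27·16 ≡ 1 (mod 7). Nonzero ⇒ E is nonsingular.
For each x ∈ F_7, compute rhs = x³ + 3·x + 4 mod 7, then count y ∈ F_7 with y² ≡ rhs.
  x = 0: rhs = 4, matching y values: 2, 5 (2 points).
  x = 1: rhs = 1, matching y values: 1, 6 (2 points).
  x = 2: rhs = 4, matching y values: 2, 5 (2 points).
  x = 3: rhs = 5, matching y values: none (0 points).
  x = 4: rhs = 3, matching y values: none (0 points).
  x = 5: rhs = 4, matching y values: 2, 5 (2 points).
  x = 6: rhs = 0, matching y values: 0 (1 points).
Total affine count: 9.
Full point count |E(F_7)| = 9 + 1 = 10.
Hasse bound: |10 − (7+1)| = |2| = 2 ≤ 2√7 ≈ 5.2915 ✓.


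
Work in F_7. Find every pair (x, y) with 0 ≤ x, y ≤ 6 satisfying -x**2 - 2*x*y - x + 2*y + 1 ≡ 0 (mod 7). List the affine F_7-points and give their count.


Affine F_7-points: {(0, 3), (2, 1), (3, 6), (4, 5), (5, 6), (6, 5)}; count = 6.

For each of the 49 pairs (x, y) ∈ F_7², evaluate f(x, y) mod 7. Record the zeros.
  x = 0: [0↦1, 1↦3, 2↦5, 3↦0, 4↦2, 5↦4, 6↦6]  zeros at y ∈ {3}
  x = 1: [0↦6, 1↦6, 2↦6, 3↦6, 4↦6, 5↦6, 6↦6]  zeros at y ∈ ∅
  x = 2: [0↦2, 1↦0, 2↦5, 3↦3, 4↦1, 5↦6, 6↦4]  zeros at y ∈ {1}
  x = 3: [0↦3, 1↦6, 2↦2, 3↦5, 4↦1, 5↦4, 6↦0]  zeros at y ∈ {6}
  x = 4: [0↦2, 1↦3, 2↦4, 3↦5, 4↦6, 5↦0, 6↦1]  zeros at y ∈ {5}
  x = 5: [0↦6, 1↦5, 2↦4, 3↦3, 4↦2, 5↦1, 6↦0]  zeros at y ∈ {6}
  x = 6: [0↦1, 1↦5, 2↦2, 3↦6, 4↦3, 5↦0, 6↦4]  zeros at y ∈ {5}
Collecting zeros: affine points = {(0, 3), (2, 1), (3, 6), (4, 5), (5, 6), (6, 5)}.
Total count |C(F_7)_aff| = 6.


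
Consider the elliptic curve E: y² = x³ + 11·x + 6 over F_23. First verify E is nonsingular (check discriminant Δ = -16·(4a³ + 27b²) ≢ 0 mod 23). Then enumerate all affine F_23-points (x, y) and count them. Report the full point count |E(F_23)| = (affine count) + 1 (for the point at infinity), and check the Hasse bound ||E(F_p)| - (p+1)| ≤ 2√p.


Affine points = {(0, 11), (0, 12), (1, 8), (1, 15), (2, 6), (2, 17), (5, 5), (5, 18), (6, 9), (6, 14), (7, 9), (7, 14), (8, 10), (8, 13), (9, 11), (9, 12), (10, 9), (10, 14), (11, 3), (11, 20), (12, 7), (12, 16), (13, 0), (14, 11), (14, 12), (15, 2), (15, 21), (16, 0), (17, 0), (19, 6), (19, 17)}; affine count = 31; |E(F_23)| = 32.

Discriminant check: Δ ∝ 4a³ + 27b² = 4·11³ + 27·6² = 4·1331 + 27·36 ≡ 17 (mod 23). Nonzero ⇒ E is nonsingular.
For each x ∈ F_23, compute rhs = x³ + 11·x + 6 mod 23, then count y ∈ F_23 with y² ≡ rhs.
  x = 0: rhs = 6, matching y values: 11, 12 (2 points).
  x = 1: rhs = 18, matching y values: 8, 15 (2 points).
  x = 2: rhs = 13, matching y values: 6, 17 (2 points).
  x = 3: rhs = 20, matching y values: none (0 points).
  x = 4: rhs = 22, matching y values: none (0 points).
  x = 5: rhs = 2, matching y values: 5, 18 (2 points).
  x = 6: rhs = 12, matching y values: 9, 14 (2 points).
  x = 7: rhs = 12, matching y values: 9, 14 (2 points).
  x = 8: rhs = 8, matching y values: 10, 13 (2 points).
  x = 9: rhs = 6, matching y values: 11, 12 (2 points).
  x = 10: rhs = 12, matching y values: 9, 14 (2 points).
  x = 11: rhs = 9, matching y values: 3, 20 (2 points).
  x = 12: rhs = 3, matching y values: 7, 16 (2 points).
  x = 13: rhs = 0, matching y values: 0 (1 points).
  x = 14: rhs = 6, matching y values: 11, 12 (2 points).
  x = 15: rhs = 4, matching y values: 2, 21 (2 points).
  x = 16: rhs = 0, matching y values: 0 (1 points).
  x = 17: rhs = 0, matching y values: 0 (1 points).
  x = 18: rhs = 10, matching y values: none (0 points).
  x = 19: rhs = 13, matching y values: 6, 17 (2 points).
  x = 20: rhs = 15, matching y values: none (0 points).
  x = 21: rhs = 22, matching y values: none (0 points).
  x = 22: rhs = 17, matching y values: none (0 points).
Total affine count: 31.
Full point count |E(F_23)| = 31 + 1 = 32.
Hasse bound: |32 − (23+1)| = |8| = 8 ≤ 2√23 ≈ 9.5917 ✓.


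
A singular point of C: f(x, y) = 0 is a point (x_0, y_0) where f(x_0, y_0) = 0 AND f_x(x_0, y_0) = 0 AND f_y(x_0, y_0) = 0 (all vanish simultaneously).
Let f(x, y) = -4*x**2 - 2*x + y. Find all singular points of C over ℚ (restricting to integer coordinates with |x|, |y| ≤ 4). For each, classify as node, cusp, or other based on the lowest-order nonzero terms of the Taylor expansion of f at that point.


No singular points in the scanned grid; C is smooth there.

Compute partial derivatives:
  f_x = -8*x - 2.
  f_y = 1.
f_y = 1 is a nonzero constant, so f_y never vanishes: no point (x, y) can satisfy f = f_x = f_y = 0. In particular no (x, y) ∈ {−4, ..., 4}² is singular; the curve is smooth.


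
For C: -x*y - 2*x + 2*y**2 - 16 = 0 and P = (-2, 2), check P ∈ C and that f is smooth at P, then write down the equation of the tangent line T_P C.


Tangent line at P: -4*x + 10*y - 28 = 0.

Step 1: f(-2, 2) = 0, so P lies on C.
Step 2: partial derivatives
  f_x(x, y) = -y - 2, f_y(x, y) = -x + 4*y.
  f_x(P) = -4, f_y(P) = 10 (gradient nonzero, so P is smooth).
Step 3: tangent line at P: -4·(x − -2) + 10·(y − 2) = 0.
Expanding: -4*x + 10*y - 28 = 0.


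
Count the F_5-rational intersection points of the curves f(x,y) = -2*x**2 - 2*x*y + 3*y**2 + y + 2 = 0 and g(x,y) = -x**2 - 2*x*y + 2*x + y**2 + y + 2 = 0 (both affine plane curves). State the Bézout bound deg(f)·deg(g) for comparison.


Common zeros: {(1, 2), (2, 2)}; count = 2; Bézout bound = 4.

deg(f) = 2, deg(g) = 2, so Bézout bound = 4.
Scan x ∈ F_5. For each x, list the y ∈ F_5 with f(x, y) ≡ 0 and those with g(x, y) ≡ 0 (mod 5); the common zeros in that column are the intersection.
  x = 0: f ≡ 0 at y ∈ ∅; g ≡ 0 at y ∈ ∅; common: ∅.
  x = 1: f ≡ 0 at y ∈ {0, 2}; g ≡ 0 at y ∈ {2, 4}; common: {2}.
  x = 2: f ≡ 0 at y ∈ {2, 4}; g ≡ 0 at y ∈ {1, 2}; common: {2}.
  x = 3: f ≡ 0 at y ∈ ∅; g ≡ 0 at y ∈ {1, 4}; common: ∅.
  x = 4: f ≡ 0 at y ∈ {0, 4}; g ≡ 0 at y ∈ ∅; common: ∅.
Collecting: common zeros = {(1, 2), (2, 2)}, so the count is 2.
Comparison with the Bézout bound: 2 ≤ 4 = deg(f)·deg(g), as expected for curves with no common component (the affine F_5-count falls short of the bound because intersections may lie at infinity, over extension fields, or carry multiplicity).


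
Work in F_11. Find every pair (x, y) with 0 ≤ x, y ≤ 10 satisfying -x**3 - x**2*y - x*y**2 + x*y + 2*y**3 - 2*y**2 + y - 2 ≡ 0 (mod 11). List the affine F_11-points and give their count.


Affine F_11-points: {(0, 8), (1, 9), (2, 7), (3, 9), (4, 0), (4, 3), (5, 4), (5, 8), (6, 1), (7, 3), (8, 3), (9, 5), (9, 8), (9, 9)}; count = 14.

For each of the 121 pairs (x, y) ∈ F_11², evaluate f(x, y) mod 11. Record the zeros.
  x = 0: [0↦9, 1↦10, 2↦8, 3↦4, 4↦10, 5↦5, 6↦1, 7↦10, 8↦0, 9↦5, 10↦4]  zeros at y ∈ {8}
  x = 1: [0↦8, 1↦8, 2↦3, 3↦5, 4↦4, 5↦1, 6↦8, 7↦4, 8↦1, 9↦0, 10↦2]  zeros at y ∈ {9}
  x = 2: [0↦1, 1↦9, 2↦10, 3↦5, 4↦6, 5↦3, 6↦8, 7↦0, 8↦2, 9↦4, 10↦7]  zeros at y ∈ {7}
  x = 3: [0↦4, 1↦7, 2↦1, 3↦9, 4↦10, 5↦5, 6↦6, 7↦3, 8↦8, 9↦0, 10↦2]  zeros at y ∈ {9}
  x = 4: [0↦0, 1↦7, 2↦3, 3↦0, 4↦10, 5↦1, 6↦7, 7↦7, 8↦2, 9↦4, 10↦3]  zeros at y ∈ {0, 3}
  x = 5: [0↦5, 1↦3, 2↦10, 3↦5, 4↦0, 5↦7, 6↦5, 7↦6, 8↦0, 9↦10, 10↦4]  zeros at y ∈ {4, 8}
  x = 6: [0↦2, 1↦0, 2↦5, 3↦7, 4↦7, 5↦6, 6↦5, 7↦5, 8↦7, 9↦1, 10↦10]  zeros at y ∈ {1}
  x = 7: [0↦7, 1↦3, 2↦4, 3↦0, 4↦3, 5↦3, 6↦1, 7↦9, 8↦6, 9↦4, 10↦4]  zeros at y ∈ {3}
  x = 8: [0↦3, 1↦6, 2↦1, 3↦0, 4↦4, 5↦3, 6↦9, 7↦1, 8↦2, 9↦2, 10↦2]  zeros at y ∈ {3}
  x = 9: [0↦6, 1↦3, 2↦1, 3↦1, 4↦4, 5↦0, 6↦1, 7↦8, 8↦0, 9↦0, 10↦9]  zeros at y ∈ {5, 8, 9}
  x = 10: [0↦10, 1↦10, 2↦9, 3↦8, 4↦8, 5↦10, 6↦4, 7↦2, 8↦5, 9↦3, 10↦8]  zeros at y ∈ ∅
Collecting zeros: affine points = {(0, 8), (1, 9), (2, 7), (3, 9), (4, 0), (4, 3), (5, 4), (5, 8), (6, 1), (7, 3), (8, 3), (9, 5), (9, 8), (9, 9)}.
Total count |C(F_11)_aff| = 14.
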